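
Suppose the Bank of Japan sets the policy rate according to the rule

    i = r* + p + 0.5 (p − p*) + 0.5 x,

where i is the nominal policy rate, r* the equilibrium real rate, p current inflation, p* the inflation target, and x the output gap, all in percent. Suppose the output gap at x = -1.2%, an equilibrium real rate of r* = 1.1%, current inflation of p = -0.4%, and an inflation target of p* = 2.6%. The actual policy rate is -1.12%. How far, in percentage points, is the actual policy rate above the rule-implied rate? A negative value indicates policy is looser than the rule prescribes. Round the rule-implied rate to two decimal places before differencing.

i = 1.1 + (-0.4) + 0.5 × (-0.4 − 2.6) + 0.5 × (-1.2)
   = 1.1 − 0.4 − 1.5 − 0.6 = -1.40
Deviation = -1.12 − (-1.40) = 0.28 pp.

0.28 pp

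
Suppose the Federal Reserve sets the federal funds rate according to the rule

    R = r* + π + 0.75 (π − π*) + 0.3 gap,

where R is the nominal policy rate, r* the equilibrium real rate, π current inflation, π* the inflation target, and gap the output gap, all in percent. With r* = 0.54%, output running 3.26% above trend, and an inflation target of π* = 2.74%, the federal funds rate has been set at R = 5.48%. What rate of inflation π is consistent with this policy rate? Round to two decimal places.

Output 3.26% above potential → gap = 3.26.
Collecting π: R = r* + (1 + 0.75) π − 0.75 π* + 0.3 gap
1.75 π = 5.48 − 0.54 + 0.75 × 2.74 − 0.3 × 3.26 = 6.017
π = 6.017 / 1.75 = 3.44

3.44%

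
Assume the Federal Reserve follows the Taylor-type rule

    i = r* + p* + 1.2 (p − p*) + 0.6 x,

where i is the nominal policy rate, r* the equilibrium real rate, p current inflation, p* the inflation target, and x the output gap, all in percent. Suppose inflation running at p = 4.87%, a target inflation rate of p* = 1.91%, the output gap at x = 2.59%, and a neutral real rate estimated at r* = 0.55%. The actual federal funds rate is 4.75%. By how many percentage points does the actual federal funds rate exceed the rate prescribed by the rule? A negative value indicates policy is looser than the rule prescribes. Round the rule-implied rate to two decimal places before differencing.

i = 0.55 + 1.91 + 1.2 × (4.87 − 1.91) + 0.6 × 2.59
   = 0.55 + 1.91 + 3.552 + 1.554 = 7.57
Deviation = 4.75 − 7.57 = -2.82 pp.

-2.82 pp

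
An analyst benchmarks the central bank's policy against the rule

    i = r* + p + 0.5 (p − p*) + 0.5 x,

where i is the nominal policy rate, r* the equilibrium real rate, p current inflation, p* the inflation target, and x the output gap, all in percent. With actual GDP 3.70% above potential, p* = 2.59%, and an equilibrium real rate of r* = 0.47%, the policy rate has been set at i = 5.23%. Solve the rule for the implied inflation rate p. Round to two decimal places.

Output 3.70% above potential → x = 3.70.
Collecting p: i = r* + (1 + 0.5) p − 0.5 p* + 0.5 x
1.5 p = 5.23 − 0.47 + 0.5 × 2.59 − 0.5 × 3.70 = 4.205
p = 4.205 / 1.5 = 2.80

2.80%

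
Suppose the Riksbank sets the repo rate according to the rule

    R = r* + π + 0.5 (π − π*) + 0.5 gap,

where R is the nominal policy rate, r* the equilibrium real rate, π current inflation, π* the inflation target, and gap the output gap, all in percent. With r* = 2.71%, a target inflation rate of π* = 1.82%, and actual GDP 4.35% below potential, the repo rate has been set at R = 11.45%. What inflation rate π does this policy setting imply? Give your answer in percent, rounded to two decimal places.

7.88%

Output 4.35% below potential → gap = -4.35.
Collecting π: R = r* + (1 + 0.5) π − 0.5 π* + 0.5 gap
1.5 π = 11.45 − 2.71 + 0.5 × 1.82 − 0.5 × (-4.35) = 11.825
π = 11.825 / 1.5 = 7.88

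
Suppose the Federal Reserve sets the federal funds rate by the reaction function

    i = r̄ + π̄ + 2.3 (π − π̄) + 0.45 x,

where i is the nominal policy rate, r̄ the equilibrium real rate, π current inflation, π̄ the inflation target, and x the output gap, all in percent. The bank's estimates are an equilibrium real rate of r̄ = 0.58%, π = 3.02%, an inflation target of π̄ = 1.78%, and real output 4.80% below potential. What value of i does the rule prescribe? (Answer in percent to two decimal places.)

3.05%

Output 4.80% below potential → x = -4.80.
i = 0.58 + 1.78 + 2.3 × (3.02 − 1.78) + 0.45 × (-4.80)
   = 0.58 + 1.78 + 2.852 − 2.16 = 3.05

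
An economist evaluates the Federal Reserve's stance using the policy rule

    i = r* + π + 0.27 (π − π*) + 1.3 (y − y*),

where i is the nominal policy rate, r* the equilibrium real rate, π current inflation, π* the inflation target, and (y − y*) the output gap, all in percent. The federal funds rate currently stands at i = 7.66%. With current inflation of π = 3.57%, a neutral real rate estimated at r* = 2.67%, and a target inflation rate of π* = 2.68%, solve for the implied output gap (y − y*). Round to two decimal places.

1.3 (y − y*) = 7.66 − 2.67 − 3.57 − 0.27 × (3.57 − 2.68) = 1.1797
(y − y*) = 1.1797 / 1.3 = 0.91

0.91%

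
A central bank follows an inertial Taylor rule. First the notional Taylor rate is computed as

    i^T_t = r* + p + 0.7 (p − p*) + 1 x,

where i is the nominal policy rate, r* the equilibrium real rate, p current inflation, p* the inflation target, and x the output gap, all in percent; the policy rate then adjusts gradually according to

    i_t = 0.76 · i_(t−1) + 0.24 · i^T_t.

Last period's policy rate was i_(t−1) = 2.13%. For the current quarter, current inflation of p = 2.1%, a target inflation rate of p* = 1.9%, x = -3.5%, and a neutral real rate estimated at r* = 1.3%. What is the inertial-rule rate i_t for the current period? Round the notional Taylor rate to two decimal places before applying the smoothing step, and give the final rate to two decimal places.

1.63%

i^T_t = 1.3 + 2.1 + 0.7 × (2.1 − 1.9) + 1 × (-3.5)
   = 1.3 + 2.1 + 0.14 − 3.5 = 0.04
i_t = 0.76 × 2.13 + 0.24 × 0.04 = 1.6188 + 0.0096 = 1.63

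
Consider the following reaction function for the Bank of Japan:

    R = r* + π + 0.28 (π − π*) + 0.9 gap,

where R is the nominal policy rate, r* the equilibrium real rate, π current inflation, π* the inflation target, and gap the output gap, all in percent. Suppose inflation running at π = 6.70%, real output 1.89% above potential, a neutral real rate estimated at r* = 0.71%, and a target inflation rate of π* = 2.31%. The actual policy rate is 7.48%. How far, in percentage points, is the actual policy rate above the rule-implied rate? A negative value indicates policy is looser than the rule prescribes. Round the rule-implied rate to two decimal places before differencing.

-2.86 pp

Output 1.89% above potential → gap = 1.89.
R = 0.71 + 6.70 + 0.28 × (6.70 − 2.31) + 0.9 × 1.89
   = 0.71 + 6.7 + 1.2292 + 1.701 = 10.34
Deviation = 7.48 − 10.34 = -2.86 pp.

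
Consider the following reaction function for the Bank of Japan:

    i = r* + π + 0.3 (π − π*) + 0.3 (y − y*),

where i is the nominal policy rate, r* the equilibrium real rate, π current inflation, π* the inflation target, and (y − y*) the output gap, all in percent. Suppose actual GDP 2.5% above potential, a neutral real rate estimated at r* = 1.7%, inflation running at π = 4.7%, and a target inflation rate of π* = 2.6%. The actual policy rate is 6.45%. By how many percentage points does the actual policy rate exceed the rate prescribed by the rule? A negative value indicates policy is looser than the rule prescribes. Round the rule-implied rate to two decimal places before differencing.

-1.33 pp

Output 2.5% above potential → (y − y*) = 2.5.
i = 1.7 + 4.7 + 0.3 × (4.7 − 2.6) + 0.3 × 2.5
   = 1.7 + 4.7 + 0.63 + 0.75 = 7.78
Deviation = 6.45 − 7.78 = -1.33 pp.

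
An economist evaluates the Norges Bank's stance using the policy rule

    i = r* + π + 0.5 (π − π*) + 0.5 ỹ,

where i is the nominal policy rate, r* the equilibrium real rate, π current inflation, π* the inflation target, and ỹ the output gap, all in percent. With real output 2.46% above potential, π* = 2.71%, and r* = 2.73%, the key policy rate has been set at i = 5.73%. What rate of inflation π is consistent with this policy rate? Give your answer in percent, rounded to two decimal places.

2.08%

Output 2.46% above potential → ỹ = 2.46.
Collecting π: i = r* + (1 + 0.5) π − 0.5 π* + 0.5 ỹ
1.5 π = 5.73 − 2.73 + 0.5 × 2.71 − 0.5 × 2.46 = 3.125
π = 3.125 / 1.5 = 2.08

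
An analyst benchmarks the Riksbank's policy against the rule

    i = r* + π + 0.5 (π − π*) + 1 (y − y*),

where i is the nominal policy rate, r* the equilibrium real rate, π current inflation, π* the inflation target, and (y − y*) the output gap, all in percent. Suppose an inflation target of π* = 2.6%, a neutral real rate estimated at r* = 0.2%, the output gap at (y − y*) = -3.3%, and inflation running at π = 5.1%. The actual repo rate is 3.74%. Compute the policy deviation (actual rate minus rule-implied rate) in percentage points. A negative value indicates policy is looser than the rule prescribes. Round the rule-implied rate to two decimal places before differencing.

i = 0.2 + 5.1 + 0.5 × (5.1 − 2.6) + 1 × (-3.3)
   = 0.2 + 5.1 + 1.25 − 3.3 = 3.25
Deviation = 3.74 − 3.25 = 0.49 pp.

0.49 pp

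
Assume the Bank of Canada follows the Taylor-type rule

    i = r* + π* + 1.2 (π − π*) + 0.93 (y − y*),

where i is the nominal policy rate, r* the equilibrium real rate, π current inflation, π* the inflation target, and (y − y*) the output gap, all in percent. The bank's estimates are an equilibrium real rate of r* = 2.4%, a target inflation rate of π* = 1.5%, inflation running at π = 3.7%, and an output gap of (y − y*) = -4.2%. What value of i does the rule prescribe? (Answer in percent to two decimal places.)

2.63%

i = 2.4 + 1.5 + 1.2 × (3.7 − 1.5) + 0.93 × (-4.2)
   = 2.4 + 1.5 + 2.64 − 3.906 = 2.63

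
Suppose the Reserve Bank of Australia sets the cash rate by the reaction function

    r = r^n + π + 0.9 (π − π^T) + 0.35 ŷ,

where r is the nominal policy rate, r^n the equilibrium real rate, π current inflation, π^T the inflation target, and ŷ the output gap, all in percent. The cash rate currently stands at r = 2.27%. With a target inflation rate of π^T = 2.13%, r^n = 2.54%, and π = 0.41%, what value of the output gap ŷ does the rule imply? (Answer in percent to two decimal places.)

2.48%

0.35 ŷ = 2.27 − 2.54 − 0.41 − 0.9 × (0.41 − 2.13) = 0.868
ŷ = 0.868 / 0.35 = 2.48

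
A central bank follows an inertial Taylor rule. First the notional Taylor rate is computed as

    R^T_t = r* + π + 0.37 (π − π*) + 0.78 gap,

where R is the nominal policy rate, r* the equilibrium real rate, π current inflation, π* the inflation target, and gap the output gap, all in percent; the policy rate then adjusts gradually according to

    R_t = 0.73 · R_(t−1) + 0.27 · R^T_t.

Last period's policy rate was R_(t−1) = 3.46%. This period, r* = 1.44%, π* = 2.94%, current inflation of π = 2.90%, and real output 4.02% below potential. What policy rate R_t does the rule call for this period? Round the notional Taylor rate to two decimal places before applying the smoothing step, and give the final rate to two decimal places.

Output 4.02% below potential → gap = -4.02.
R^T_t = 1.44 + 2.90 + 0.37 × (2.90 − 2.94) + 0.78 × (-4.02)
   = 1.44 + 2.9 − 0.0148 − 3.1356 = 1.19
R_t = 0.73 × 3.46 + 0.27 × 1.19 = 2.5258 + 0.3213 = 2.85

2.85%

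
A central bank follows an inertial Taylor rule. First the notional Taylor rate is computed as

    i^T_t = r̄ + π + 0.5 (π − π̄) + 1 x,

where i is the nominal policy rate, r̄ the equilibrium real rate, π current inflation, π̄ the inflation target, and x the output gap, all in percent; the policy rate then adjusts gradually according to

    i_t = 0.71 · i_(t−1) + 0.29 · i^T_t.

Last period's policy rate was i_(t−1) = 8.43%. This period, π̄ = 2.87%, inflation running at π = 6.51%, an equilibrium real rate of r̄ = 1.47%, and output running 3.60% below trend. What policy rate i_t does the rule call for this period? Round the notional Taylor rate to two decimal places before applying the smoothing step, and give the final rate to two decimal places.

Output 3.60% below potential → x = -3.60.
i^T_t = 1.47 + 6.51 + 0.5 × (6.51 − 2.87) + 1 × (-3.60)
   = 1.47 + 6.51 + 1.82 − 3.6 = 6.20
i_t = 0.71 × 8.43 + 0.29 × 6.20 = 5.9853 + 1.798 = 7.78

7.78%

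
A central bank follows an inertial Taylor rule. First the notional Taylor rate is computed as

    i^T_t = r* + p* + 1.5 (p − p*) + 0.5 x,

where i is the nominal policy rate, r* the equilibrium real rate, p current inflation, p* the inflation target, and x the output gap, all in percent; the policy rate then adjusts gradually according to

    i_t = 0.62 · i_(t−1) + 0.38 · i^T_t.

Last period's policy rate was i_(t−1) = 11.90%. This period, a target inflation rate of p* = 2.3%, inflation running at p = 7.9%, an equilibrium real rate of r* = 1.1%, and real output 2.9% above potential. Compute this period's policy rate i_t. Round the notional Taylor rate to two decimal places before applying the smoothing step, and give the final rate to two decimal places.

12.41%

Output 2.9% above potential → x = 2.9.
i^T_t = 1.1 + 2.3 + 1.5 × (7.9 − 2.3) + 0.5 × 2.9
   = 1.1 + 2.3 + 8.4 + 1.45 = 13.25
i_t = 0.62 × 11.90 + 0.38 × 13.25 = 7.378 + 5.035 = 12.41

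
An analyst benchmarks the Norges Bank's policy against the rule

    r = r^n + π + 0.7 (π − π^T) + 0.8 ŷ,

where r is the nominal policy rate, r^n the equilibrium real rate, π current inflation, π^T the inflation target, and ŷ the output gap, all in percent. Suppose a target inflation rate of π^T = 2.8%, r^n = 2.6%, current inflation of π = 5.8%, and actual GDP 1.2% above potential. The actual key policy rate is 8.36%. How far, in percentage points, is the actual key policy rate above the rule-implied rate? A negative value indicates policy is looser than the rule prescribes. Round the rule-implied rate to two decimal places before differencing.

-3.10 pp

Output 1.2% above potential → ŷ = 1.2.
r = 2.6 + 5.8 + 0.7 × (5.8 − 2.8) + 0.8 × 1.2
   = 2.6 + 5.8 + 2.1 + 0.96 = 11.46
Deviation = 8.36 − 11.46 = -3.10 pp.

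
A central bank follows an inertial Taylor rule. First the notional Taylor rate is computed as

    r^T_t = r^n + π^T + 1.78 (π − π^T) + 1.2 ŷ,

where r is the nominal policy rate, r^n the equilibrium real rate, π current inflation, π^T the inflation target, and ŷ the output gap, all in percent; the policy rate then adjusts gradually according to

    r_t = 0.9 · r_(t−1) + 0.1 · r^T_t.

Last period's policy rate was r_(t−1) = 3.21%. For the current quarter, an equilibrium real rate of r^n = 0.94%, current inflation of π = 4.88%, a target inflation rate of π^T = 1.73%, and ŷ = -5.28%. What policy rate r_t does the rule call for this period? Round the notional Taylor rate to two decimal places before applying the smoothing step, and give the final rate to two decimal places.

r^T_t = 0.94 + 1.73 + 1.78 × (4.88 − 1.73) + 1.2 × (-5.28)
   = 0.94 + 1.73 + 5.607 − 6.336 = 1.94
r_t = 0.9 × 3.21 + 0.1 × 1.94 = 2.889 + 0.194 = 3.08

3.08%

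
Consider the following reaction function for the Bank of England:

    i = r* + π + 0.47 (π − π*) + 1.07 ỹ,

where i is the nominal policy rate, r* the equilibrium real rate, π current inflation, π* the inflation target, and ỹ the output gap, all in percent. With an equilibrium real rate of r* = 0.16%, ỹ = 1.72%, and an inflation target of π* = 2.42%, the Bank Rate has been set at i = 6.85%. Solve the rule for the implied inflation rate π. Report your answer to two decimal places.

4.07%

Collecting π: i = r* + (1 + 0.47) π − 0.47 π* + 1.07 ỹ
1.47 π = 6.85 − 0.16 + 0.47 × 2.42 − 1.07 × 1.72 = 5.987
π = 5.987 / 1.47 = 4.07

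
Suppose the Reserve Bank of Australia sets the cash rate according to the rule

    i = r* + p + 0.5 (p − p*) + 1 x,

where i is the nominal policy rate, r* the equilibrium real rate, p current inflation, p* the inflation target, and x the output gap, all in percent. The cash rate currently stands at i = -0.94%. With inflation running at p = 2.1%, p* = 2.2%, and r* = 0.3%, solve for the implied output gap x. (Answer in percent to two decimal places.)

-3.29%

1 x = -0.94 − 0.3 − 2.1 − 0.5 × (2.1 − 2.2) = -3.29
x = -3.29 / 1 = -3.29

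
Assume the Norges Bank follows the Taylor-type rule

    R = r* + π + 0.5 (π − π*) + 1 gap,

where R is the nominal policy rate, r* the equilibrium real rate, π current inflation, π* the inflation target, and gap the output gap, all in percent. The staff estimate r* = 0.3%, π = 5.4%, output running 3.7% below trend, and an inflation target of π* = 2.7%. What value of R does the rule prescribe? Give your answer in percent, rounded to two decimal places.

3.35%

Output 3.7% below potential → gap = -3.7.
R = 0.3 + 5.4 + 0.5 × (5.4 − 2.7) + 1 × (-3.7)
   = 0.3 + 5.4 + 1.35 − 3.7 = 3.35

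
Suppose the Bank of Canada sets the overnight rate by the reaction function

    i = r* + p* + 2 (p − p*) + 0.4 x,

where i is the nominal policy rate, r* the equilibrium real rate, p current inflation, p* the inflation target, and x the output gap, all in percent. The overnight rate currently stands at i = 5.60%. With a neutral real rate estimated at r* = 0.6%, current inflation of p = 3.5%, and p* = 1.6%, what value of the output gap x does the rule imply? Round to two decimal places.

-1.00%

0.4 x = 5.60 − 0.6 − 1.6 − 2 × (3.5 − 1.6) = -0.4
x = -0.4 / 0.4 = -1.00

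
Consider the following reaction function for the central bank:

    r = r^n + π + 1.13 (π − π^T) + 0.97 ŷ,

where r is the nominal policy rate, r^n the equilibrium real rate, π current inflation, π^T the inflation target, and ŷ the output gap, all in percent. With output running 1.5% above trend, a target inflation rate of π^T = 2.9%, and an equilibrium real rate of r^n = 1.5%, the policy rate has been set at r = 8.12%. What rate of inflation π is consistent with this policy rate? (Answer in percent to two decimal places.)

Output 1.5% above potential → ŷ = 1.5.
Collecting π: r = r^n + (1 + 1.13) π − 1.13 π^T + 0.97 ŷ
2.13 π = 8.12 − 1.5 + 1.13 × 2.9 − 0.97 × 1.5 = 8.442
π = 8.442 / 2.13 = 3.96

3.96%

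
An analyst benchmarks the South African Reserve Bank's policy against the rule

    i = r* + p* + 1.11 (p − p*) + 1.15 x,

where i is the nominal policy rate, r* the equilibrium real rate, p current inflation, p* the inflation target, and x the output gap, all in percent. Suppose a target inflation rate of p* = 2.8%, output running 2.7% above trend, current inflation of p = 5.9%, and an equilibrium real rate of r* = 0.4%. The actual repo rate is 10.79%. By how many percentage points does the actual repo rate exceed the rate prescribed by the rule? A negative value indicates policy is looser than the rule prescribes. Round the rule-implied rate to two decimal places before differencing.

Output 2.7% above potential → x = 2.7.
i = 0.4 + 2.8 + 1.11 × (5.9 − 2.8) + 1.15 × 2.7
   = 0.4 + 2.8 + 3.441 + 3.105 = 9.75
Deviation = 10.79 − 9.75 = 1.04 pp.

1.04 pp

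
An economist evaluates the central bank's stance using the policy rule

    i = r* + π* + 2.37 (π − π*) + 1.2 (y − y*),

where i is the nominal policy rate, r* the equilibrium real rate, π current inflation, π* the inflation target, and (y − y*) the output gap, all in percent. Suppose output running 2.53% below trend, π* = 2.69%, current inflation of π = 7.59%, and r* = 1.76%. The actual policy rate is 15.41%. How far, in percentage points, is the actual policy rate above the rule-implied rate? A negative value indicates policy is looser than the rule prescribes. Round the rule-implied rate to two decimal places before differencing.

Output 2.53% below potential → (y − y*) = -2.53.
i = 1.76 + 2.69 + 2.37 × (7.59 − 2.69) + 1.2 × (-2.53)
   = 1.76 + 2.69 + 11.613 − 3.036 = 13.03
Deviation = 15.41 − 13.03 = 2.38 pp.

2.38 pp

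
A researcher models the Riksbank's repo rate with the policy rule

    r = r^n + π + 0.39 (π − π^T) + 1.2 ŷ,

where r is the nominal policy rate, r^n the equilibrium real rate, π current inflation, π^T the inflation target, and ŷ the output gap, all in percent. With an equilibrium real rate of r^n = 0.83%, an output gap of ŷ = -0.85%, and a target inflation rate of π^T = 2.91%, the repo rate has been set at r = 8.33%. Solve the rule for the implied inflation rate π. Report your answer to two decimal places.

6.95%

Collecting π: r = r^n + (1 + 0.39) π − 0.39 π^T + 1.2 ŷ
1.39 π = 8.33 − 0.83 + 0.39 × 2.91 − 1.2 × (-0.85) = 9.6549
π = 9.6549 / 1.39 = 6.95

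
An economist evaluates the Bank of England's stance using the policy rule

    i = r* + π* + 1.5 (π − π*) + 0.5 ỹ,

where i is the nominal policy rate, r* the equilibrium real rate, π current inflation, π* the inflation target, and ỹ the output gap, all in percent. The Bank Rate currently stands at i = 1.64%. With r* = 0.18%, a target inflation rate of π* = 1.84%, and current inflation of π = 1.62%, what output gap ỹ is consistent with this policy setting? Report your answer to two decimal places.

-0.10%

0.5 ỹ = 1.64 − 0.18 − 1.84 − 1.5 × (1.62 − 1.84) = -0.05
ỹ = -0.05 / 0.5 = -0.10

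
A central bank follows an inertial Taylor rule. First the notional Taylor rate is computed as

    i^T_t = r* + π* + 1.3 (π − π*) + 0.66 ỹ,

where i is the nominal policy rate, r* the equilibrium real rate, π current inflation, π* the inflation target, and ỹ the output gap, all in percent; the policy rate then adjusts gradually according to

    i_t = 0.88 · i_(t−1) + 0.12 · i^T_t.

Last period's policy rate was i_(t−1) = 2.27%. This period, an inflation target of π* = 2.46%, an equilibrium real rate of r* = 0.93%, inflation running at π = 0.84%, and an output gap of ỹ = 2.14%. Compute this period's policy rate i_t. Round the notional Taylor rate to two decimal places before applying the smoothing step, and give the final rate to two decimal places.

2.32%

i^T_t = 0.93 + 2.46 + 1.3 × (0.84 − 2.46) + 0.66 × 2.14
   = 0.93 + 2.46 − 2.106 + 1.4124 = 2.70
i_t = 0.88 × 2.27 + 0.12 × 2.70 = 1.9976 + 0.324 = 2.32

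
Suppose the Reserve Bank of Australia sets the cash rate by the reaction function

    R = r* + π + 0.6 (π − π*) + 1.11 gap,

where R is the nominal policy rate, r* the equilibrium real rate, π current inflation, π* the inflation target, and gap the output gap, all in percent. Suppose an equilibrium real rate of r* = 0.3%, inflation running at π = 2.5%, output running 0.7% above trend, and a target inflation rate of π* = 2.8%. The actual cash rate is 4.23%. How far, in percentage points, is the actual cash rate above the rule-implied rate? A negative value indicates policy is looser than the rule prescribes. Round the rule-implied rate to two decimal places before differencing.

Output 0.7% above potential → gap = 0.7.
R = 0.3 + 2.5 + 0.6 × (2.5 − 2.8) + 1.11 × 0.7
   = 0.3 + 2.5 − 0.18 + 0.777 = 3.40
Deviation = 4.23 − 3.40 = 0.83 pp.

0.83 pp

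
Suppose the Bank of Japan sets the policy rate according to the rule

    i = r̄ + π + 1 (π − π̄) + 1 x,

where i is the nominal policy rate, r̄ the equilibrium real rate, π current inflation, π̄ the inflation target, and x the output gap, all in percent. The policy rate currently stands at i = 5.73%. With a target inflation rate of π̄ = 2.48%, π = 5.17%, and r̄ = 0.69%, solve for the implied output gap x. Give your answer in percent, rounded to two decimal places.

1 x = 5.73 − 0.69 − 5.17 − 1 × (5.17 − 2.48) = -2.82
x = -2.82 / 1 = -2.82

-2.82%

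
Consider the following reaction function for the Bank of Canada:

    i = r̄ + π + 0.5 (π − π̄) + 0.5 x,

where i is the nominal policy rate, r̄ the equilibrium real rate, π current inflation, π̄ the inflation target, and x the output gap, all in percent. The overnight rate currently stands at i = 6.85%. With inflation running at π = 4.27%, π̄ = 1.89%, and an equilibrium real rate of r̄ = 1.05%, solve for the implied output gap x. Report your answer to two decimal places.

0.68%

0.5 x = 6.85 − 1.05 − 4.27 − 0.5 × (4.27 − 1.89) = 0.34
x = 0.34 / 0.5 = 0.68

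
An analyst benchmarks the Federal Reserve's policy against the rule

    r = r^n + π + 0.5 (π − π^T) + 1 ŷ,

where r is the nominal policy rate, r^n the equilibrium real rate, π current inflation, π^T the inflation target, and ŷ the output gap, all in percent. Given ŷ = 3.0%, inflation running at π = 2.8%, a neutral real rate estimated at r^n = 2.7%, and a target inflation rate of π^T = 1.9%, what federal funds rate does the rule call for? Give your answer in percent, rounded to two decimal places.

8.95%

r = 2.7 + 2.8 + 0.5 × (2.8 − 1.9) + 1 × 3.0
   = 2.7 + 2.8 + 0.45 + 3 = 8.95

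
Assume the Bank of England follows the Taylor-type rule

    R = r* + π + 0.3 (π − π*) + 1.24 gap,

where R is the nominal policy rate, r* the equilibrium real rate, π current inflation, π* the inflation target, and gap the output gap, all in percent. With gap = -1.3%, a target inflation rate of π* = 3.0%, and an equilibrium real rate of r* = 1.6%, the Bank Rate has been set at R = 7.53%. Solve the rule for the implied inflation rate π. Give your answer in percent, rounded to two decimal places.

6.49%

Collecting π: R = r* + (1 + 0.3) π − 0.3 π* + 1.24 gap
1.3 π = 7.53 − 1.6 + 0.3 × 3.0 − 1.24 × (-1.3) = 8.442
π = 8.442 / 1.3 = 6.49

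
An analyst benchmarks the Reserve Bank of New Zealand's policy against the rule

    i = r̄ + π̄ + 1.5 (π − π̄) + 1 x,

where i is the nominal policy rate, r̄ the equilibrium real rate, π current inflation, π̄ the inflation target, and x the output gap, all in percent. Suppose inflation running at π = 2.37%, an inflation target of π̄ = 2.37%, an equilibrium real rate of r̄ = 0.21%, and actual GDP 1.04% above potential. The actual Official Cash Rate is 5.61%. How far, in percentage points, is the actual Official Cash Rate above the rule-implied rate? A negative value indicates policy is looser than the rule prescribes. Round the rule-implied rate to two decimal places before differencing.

1.99 pp

Output 1.04% above potential → x = 1.04.
i = 0.21 + 2.37 + 1.5 × (2.37 − 2.37) + 1 × 1.04
   = 0.21 + 2.37 + 0 + 1.04 = 3.62
Deviation = 5.61 − 3.62 = 1.99 pp.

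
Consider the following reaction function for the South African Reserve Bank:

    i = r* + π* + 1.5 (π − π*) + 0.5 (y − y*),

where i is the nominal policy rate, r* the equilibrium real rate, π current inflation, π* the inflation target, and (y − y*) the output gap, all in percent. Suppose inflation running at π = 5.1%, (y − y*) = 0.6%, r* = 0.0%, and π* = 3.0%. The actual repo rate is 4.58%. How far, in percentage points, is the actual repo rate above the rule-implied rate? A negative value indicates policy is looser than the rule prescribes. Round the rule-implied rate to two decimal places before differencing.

i = 0.0 + 3.0 + 1.5 × (5.1 − 3.0) + 0.5 × 0.6
   = 0.0 + 3 + 3.15 + 0.3 = 6.45
Deviation = 4.58 − 6.45 = -1.87 pp.

-1.87 pp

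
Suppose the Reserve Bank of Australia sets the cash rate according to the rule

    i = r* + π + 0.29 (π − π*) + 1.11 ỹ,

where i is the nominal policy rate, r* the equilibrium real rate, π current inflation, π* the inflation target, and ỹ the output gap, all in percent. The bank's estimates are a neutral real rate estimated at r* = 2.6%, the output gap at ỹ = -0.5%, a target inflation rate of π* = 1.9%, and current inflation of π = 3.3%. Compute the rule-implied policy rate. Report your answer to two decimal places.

5.75%

i = 2.6 + 3.3 + 0.29 × (3.3 − 1.9) + 1.11 × (-0.5)
   = 2.6 + 3.3 + 0.406 − 0.555 = 5.75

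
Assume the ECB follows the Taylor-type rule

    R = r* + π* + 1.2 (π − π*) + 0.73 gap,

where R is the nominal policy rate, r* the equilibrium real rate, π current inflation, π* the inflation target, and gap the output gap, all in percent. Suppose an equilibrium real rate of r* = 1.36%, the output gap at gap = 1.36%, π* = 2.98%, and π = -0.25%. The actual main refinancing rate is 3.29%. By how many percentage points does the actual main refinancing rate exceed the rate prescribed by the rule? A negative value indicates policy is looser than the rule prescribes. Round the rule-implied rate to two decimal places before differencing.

R = 1.36 + 2.98 + 1.2 × (-0.25 − 2.98) + 0.73 × 1.36
   = 1.36 + 2.98 − 3.876 + 0.9928 = 1.46
Deviation = 3.29 − 1.46 = 1.83 pp.

1.83 pp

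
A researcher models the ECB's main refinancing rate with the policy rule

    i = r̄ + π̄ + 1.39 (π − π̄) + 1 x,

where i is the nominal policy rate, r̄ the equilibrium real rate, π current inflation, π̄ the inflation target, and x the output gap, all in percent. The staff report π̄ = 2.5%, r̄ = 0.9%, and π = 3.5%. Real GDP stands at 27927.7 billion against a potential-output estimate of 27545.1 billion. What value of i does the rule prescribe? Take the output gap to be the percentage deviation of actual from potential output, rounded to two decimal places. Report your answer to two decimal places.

6.18%

Output gap = 100 × (27927.7 − 27545.1) / 27545.1 = 1.39%.
i = 0.90 + 2.50 + 1.39 × (3.50 − 2.50) + 1 × 1.39
   = 0.90 + 2.5 + 1.39 + 1.39 = 6.18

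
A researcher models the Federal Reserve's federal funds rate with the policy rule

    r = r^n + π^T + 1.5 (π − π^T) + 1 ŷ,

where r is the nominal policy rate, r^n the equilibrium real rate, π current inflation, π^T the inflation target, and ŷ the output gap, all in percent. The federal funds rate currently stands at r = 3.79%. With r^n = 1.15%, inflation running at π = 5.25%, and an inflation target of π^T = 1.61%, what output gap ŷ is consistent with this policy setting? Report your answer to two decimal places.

-4.43%

1 ŷ = 3.79 − 1.15 − 1.61 − 1.5 × (5.25 − 1.61) = -4.43
ŷ = -4.43 / 1 = -4.43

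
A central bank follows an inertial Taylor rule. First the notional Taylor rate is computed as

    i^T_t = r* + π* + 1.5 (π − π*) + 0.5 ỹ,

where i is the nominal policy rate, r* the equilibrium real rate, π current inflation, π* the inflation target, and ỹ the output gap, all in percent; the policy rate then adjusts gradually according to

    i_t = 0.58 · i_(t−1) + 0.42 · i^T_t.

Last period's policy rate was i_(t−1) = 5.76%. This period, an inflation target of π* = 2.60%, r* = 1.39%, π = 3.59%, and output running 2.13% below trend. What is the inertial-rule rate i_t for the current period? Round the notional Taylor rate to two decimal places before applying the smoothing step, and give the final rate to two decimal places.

Output 2.13% below potential → ỹ = -2.13.
i^T_t = 1.39 + 2.60 + 1.5 × (3.59 − 2.60) + 0.5 × (-2.13)
   = 1.39 + 2.6 + 1.485 − 1.065 = 4.41
i_t = 0.58 × 5.76 + 0.42 × 4.41 = 3.3408 + 1.8522 = 5.19

5.19%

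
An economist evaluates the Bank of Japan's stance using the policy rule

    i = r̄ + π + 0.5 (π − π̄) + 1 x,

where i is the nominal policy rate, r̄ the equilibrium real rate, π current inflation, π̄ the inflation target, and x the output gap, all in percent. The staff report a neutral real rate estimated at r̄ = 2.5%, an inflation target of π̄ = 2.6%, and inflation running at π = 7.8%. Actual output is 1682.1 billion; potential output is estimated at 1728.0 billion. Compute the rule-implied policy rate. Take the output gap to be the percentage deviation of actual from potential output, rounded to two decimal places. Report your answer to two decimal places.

Output gap = 100 × (1682.1 − 1728.0) / 1728.0 = -2.66%.
i = 2.50 + 7.80 + 0.5 × (7.80 − 2.60) + 1 × (-2.66)
   = 2.50 + 7.8 + 2.6 − 2.66 = 10.24

10.24%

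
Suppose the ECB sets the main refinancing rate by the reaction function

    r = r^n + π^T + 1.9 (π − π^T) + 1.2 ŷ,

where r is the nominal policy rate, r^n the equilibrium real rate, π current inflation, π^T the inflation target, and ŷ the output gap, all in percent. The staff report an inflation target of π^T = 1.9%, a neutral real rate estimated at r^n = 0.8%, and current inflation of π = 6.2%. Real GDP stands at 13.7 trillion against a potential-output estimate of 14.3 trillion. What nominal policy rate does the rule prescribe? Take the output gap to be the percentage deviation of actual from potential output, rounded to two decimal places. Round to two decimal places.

Output gap = 100 × (13.7 − 14.3) / 14.3 = -4.20%.
r = 0.80 + 1.90 + 1.9 × (6.20 − 1.90) + 1.2 × (-4.20)
   = 0.80 + 1.9 + 8.17 − 5.04 = 5.83

5.83%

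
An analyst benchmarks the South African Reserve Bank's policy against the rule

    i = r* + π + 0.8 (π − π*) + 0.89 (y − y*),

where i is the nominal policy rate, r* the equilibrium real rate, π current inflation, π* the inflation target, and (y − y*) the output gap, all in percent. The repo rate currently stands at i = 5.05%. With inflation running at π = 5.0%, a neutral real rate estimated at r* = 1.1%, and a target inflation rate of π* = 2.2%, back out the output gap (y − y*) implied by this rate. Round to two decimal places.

-3.70%

0.89 (y − y*) = 5.05 − 1.1 − 5.0 − 0.8 × (5.0 − 2.2) = -3.29
(y − y*) = -3.29 / 0.89 = -3.70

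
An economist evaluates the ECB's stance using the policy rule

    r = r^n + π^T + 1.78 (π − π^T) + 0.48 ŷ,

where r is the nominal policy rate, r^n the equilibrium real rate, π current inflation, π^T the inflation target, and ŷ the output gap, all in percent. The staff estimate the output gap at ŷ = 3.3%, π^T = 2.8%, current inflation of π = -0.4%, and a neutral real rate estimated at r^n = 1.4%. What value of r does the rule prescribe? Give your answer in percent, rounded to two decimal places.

r = 1.4 + 2.8 + 1.78 × (-0.4 − 2.8) + 0.48 × 3.3
   = 1.4 + 2.8 − 5.696 + 1.584 = 0.09

0.09%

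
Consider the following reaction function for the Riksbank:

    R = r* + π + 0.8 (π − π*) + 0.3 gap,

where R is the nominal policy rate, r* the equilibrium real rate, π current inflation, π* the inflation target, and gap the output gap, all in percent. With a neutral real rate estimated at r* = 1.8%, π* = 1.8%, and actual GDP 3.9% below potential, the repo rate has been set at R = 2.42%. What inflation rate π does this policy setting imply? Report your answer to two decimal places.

Output 3.9% below potential → gap = -3.9.
Collecting π: R = r* + (1 + 0.8) π − 0.8 π* + 0.3 gap
1.8 π = 2.42 − 1.8 + 0.8 × 1.8 − 0.3 × (-3.9) = 3.23
π = 3.23 / 1.8 = 1.79

1.79%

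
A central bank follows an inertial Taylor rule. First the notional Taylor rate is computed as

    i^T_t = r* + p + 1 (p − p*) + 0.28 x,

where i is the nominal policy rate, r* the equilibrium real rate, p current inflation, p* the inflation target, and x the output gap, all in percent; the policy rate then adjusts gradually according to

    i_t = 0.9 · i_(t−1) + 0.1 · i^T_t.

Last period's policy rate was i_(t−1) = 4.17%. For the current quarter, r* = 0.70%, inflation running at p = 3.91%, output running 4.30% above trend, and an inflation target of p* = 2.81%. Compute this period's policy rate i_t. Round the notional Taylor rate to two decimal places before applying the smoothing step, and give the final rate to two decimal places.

4.44%

Output 4.30% above potential → x = 4.30.
i^T_t = 0.70 + 3.91 + 1 × (3.91 − 2.81) + 0.28 × 4.30
   = 0.70 + 3.91 + 1.1 + 1.204 = 6.91
i_t = 0.9 × 4.17 + 0.1 × 6.91 = 3.753 + 0.691 = 4.44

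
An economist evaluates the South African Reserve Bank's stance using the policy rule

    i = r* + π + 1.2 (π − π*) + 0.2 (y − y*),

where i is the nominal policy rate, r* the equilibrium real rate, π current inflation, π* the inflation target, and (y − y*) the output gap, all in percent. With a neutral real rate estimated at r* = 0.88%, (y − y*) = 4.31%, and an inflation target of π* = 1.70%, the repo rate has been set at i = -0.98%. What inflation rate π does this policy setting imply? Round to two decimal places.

Collecting π: i = r* + (1 + 1.2) π − 1.2 π* + 0.2 (y − y*)
2.2 π = -0.98 − 0.88 + 1.2 × 1.70 − 0.2 × 4.31 = -0.682
π = -0.682 / 2.2 = -0.31

-0.31%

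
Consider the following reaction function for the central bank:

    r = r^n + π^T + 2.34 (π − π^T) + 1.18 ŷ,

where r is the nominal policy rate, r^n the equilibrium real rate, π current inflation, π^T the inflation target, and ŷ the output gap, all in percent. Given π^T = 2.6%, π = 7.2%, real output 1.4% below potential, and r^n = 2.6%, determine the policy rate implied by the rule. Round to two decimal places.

Output 1.4% below potential → ŷ = -1.4.
r = 2.6 + 2.6 + 2.34 × (7.2 − 2.6) + 1.18 × (-1.4)
   = 2.6 + 2.6 + 10.764 − 1.652 = 14.31

14.31%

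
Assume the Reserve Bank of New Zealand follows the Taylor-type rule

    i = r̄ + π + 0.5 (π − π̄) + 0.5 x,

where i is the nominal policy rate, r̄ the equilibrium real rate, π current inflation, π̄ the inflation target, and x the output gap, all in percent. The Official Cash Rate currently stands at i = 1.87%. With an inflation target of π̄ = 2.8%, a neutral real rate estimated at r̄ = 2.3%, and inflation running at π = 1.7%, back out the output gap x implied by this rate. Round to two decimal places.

-3.16%

0.5 x = 1.87 − 2.3 − 1.7 − 0.5 × (1.7 − 2.8) = -1.58
x = -1.58 / 0.5 = -3.16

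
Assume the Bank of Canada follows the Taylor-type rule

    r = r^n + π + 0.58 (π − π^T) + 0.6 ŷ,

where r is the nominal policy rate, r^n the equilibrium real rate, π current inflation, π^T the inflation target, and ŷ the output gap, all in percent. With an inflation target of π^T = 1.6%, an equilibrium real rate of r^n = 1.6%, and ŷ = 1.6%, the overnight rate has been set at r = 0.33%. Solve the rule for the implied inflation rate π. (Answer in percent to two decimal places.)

-0.82%

Collecting π: r = r^n + (1 + 0.58) π − 0.58 π^T + 0.6 ŷ
1.58 π = 0.33 − 1.6 + 0.58 × 1.6 − 0.6 × 1.6 = -1.302
π = -1.302 / 1.58 = -0.82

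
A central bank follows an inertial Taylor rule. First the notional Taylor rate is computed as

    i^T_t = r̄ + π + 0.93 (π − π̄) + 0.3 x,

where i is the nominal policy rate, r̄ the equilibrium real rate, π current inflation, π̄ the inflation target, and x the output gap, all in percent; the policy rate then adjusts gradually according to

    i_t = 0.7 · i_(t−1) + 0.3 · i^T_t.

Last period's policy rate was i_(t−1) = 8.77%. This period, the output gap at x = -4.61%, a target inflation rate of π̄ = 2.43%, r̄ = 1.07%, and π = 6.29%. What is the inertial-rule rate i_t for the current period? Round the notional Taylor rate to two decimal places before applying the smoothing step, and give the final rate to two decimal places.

i^T_t = 1.07 + 6.29 + 0.93 × (6.29 − 2.43) + 0.3 × (-4.61)
   = 1.07 + 6.29 + 3.5898 − 1.383 = 9.57
i_t = 0.7 × 8.77 + 0.3 × 9.57 = 6.139 + 2.871 = 9.01

9.01%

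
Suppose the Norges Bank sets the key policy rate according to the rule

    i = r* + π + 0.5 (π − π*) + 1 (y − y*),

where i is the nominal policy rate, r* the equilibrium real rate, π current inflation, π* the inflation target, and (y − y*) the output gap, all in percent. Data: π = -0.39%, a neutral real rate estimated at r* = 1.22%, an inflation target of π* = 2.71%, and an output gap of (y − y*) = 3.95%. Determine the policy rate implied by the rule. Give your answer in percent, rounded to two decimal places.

3.23%

i = 1.22 + (-0.39) + 0.5 × (-0.39 − 2.71) + 1 × 3.95
   = 1.22 − 0.39 − 1.55 + 3.95 = 3.23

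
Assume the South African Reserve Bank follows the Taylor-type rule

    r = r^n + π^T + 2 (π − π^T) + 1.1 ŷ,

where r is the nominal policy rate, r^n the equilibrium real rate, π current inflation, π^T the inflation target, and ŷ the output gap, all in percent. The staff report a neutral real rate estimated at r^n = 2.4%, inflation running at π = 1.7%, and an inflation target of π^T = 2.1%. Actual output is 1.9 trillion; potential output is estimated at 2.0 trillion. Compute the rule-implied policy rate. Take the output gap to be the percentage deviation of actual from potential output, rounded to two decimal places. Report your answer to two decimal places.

-1.80%

Output gap = 100 × (1.9 − 2.0) / 2.0 = -5.00%.
r = 2.40 + 2.10 + 2 × (1.70 − 2.10) + 1.1 × (-5.00)
   = 2.40 + 2.1 − 0.8 − 5.5 = -1.80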